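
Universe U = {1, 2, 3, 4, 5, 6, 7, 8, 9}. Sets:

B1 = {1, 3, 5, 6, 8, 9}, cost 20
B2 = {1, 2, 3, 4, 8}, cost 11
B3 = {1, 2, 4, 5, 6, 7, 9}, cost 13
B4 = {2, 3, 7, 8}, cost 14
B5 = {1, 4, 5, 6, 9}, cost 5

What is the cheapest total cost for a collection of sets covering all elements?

19

B4, B5 cover every element at cost 14 + 5 = 19.
Any cover uses at least 2 sets; among all covering selections none totals below 19.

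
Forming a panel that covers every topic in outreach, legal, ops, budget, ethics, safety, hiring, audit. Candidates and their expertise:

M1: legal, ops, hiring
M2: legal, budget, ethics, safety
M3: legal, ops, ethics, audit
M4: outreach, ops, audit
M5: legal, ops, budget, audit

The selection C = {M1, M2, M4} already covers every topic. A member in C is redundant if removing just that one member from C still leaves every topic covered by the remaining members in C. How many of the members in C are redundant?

Drop M1: hiring uncovered — not redundant.
Drop M2: budget, ethics, safety uncovered — not redundant.
Drop M4: outreach, audit uncovered — not redundant.
None of the members in C is redundant.

0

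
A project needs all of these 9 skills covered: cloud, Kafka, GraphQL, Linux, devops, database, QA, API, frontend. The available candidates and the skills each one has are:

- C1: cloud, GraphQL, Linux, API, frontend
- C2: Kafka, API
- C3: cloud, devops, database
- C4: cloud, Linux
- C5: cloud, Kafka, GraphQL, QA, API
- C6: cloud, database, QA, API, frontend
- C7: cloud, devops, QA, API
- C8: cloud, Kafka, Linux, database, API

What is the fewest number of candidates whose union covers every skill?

3

C1, C3, C5 together cover {cloud, Kafka, GraphQL, Linux, devops, database, QA, API, frontend} — every skill.
No 2 of the 8 candidates cover everything (all 28 pairs fall short), so 3 is minimum.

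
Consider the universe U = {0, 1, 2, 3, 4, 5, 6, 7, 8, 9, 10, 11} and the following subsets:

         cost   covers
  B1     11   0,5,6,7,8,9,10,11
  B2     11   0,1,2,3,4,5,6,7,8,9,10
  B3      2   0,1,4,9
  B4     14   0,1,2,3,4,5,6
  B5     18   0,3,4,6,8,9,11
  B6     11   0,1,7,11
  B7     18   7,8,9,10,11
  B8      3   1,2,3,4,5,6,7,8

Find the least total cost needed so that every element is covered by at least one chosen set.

B1, B8 cover every element at cost 11 + 3 = 14.
Any cover uses at least 2 sets; among all covering selections none totals below 14.

14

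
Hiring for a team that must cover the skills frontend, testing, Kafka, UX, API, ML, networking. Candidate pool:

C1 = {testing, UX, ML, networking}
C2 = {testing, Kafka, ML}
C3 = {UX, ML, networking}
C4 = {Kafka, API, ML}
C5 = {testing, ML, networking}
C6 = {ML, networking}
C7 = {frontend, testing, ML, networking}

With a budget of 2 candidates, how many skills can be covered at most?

Choosing C1, C4 covers {testing, Kafka, UX, API, ML, networking} — 6 skills.
No choice of 2 candidates does better; here frontend is left uncovered.

6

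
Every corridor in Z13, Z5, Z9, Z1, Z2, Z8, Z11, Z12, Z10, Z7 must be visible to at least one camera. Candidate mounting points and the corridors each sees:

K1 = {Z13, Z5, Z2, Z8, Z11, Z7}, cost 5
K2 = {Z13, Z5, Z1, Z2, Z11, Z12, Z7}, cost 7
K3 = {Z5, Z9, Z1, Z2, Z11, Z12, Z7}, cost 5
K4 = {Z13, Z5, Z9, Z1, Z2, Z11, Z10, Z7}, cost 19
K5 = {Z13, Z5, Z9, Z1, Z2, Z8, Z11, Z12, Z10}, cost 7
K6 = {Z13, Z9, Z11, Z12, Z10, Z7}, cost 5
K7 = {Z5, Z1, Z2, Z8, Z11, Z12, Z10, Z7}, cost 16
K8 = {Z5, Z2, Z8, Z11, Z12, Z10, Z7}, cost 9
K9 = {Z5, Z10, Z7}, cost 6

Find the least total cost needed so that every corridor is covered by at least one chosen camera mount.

12

K1, K5 cover every corridor at cost 5 + 7 = 12.
Any cover uses at least 2 camera mounts; among all covering selections none totals below 12.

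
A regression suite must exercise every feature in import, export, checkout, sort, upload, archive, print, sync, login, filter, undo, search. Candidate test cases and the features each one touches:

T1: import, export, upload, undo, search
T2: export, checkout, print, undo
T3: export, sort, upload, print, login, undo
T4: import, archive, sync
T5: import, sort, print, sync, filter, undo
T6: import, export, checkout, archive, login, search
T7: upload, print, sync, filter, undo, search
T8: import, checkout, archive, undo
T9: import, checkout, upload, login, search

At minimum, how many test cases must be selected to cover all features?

T1, T5, T6 together cover {import, export, checkout, sort, upload, archive, print, sync, login, filter, undo, search} — every feature.
No 2 of the 9 test cases cover everything (all 36 pairs fall short), so 3 is minimum.

3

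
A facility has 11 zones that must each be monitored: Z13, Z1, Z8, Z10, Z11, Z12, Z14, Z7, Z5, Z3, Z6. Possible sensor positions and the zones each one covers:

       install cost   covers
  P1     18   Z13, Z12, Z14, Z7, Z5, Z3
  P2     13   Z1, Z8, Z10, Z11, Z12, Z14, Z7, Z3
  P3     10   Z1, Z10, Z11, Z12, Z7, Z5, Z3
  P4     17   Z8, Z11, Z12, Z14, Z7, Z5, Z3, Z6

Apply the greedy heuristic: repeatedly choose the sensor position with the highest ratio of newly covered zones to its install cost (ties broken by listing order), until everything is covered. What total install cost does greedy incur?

45

Pick 1: P3 adds 7 new (Z1, Z10, Z11, Z12, Z7, Z5, Z3) at install cost 10 (ratio 7/10).
Pick 2: P4 adds 3 new (Z8, Z14, Z6) at install cost 17 (ratio 3/17).
Pick 3: P1 adds 1 new (Z13) at install cost 18 (ratio 1/18).
Greedy total install cost: 10 + 17 + 18 = 45.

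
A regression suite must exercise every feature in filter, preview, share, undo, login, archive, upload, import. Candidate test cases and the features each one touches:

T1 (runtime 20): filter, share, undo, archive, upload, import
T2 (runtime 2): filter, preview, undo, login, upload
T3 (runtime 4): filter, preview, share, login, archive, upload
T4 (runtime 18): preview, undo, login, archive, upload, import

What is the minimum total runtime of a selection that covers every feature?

22

T1, T2 cover every feature at runtime 20 + 2 = 22.
Any cover uses at least 2 test cases; among all covering selections none totals below 22.
Greedy by coverage-per-runtime would pick T2, T3, T4 for 24 — worse than the optimum 22.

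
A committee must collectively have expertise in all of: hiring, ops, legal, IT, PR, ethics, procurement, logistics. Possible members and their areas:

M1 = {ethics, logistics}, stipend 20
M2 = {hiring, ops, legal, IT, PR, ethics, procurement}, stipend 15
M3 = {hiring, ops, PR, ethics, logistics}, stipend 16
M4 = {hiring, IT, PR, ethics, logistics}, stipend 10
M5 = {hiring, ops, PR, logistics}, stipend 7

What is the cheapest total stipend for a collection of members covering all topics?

22

M2, M5 cover every topic at stipend 15 + 7 = 22.
Any cover uses at least 2 members; among all covering selections none totals below 22.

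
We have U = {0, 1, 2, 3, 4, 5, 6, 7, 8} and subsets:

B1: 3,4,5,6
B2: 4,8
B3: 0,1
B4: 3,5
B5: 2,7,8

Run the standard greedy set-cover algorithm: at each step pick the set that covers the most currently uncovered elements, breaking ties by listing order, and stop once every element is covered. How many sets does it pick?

Pick 1: B1 covers 4 new elements (3, 4, 5, 6).
Pick 2: B5 covers 3 new elements (2, 7, 8).
Pick 3: B3 covers 2 new elements (0, 1).
Greedy uses 3 sets.

3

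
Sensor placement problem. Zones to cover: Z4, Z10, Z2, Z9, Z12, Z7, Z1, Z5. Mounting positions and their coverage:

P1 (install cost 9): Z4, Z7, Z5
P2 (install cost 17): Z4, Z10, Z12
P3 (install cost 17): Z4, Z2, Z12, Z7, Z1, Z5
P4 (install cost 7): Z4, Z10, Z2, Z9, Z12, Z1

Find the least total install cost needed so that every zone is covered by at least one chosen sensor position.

P1, P4 cover every zone at install cost 9 + 7 = 16.
Any cover uses at least 2 sensor positions; among all covering selections none totals below 16.

16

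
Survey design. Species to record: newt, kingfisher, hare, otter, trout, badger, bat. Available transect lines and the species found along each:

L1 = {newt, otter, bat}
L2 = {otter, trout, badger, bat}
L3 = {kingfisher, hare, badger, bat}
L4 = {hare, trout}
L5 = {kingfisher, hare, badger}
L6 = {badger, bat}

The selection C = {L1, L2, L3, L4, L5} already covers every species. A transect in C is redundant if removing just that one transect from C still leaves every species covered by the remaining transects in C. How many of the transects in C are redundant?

4

Drop L1: newt uncovered — not redundant.
Drop L2: the rest still cover every species — redundant.
Drop L3: the rest still cover every species — redundant.
Drop L4: the rest still cover every species — redundant.
Drop L5: the rest still cover every species — redundant.
4 redundant: L2, L3, L4, L5.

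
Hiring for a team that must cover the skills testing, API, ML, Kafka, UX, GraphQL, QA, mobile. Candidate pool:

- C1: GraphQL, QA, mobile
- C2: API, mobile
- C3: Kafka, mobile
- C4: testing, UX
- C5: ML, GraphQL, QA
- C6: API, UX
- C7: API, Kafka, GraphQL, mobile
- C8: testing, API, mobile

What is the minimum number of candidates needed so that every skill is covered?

C4, C5, C7 together cover {testing, API, ML, Kafka, UX, GraphQL, QA, mobile} — every skill.
No 2 of the 8 candidates cover everything (all 28 pairs fall short), so 3 is minimum.

3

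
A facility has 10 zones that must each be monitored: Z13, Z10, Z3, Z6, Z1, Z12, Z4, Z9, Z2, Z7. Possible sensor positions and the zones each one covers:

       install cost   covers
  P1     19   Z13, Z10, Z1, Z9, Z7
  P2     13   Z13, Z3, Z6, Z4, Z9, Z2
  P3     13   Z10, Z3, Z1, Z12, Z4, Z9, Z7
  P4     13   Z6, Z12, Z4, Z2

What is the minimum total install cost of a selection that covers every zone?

26

P2, P3 cover every zone at install cost 13 + 13 = 26.
Any cover uses at least 2 sensor positions; among all covering selections none totals below 26.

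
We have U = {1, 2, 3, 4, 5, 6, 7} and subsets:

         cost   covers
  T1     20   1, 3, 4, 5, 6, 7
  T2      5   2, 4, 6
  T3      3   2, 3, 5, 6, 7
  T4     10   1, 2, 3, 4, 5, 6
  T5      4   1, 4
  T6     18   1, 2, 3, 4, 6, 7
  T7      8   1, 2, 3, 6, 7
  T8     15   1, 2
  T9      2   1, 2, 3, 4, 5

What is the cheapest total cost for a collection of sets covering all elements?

5

T3, T9 cover every element at cost 3 + 2 = 5.
Any cover uses at least 2 sets; among all covering selections none totals below 5.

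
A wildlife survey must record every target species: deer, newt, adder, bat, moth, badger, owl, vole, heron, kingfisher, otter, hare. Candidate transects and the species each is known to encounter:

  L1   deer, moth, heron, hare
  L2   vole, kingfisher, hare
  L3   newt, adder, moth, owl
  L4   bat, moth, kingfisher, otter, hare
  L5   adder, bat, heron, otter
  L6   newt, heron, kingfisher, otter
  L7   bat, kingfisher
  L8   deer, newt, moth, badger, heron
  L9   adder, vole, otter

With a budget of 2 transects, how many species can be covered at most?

9

Choosing L4, L8 covers {deer, newt, bat, moth, badger, heron, kingfisher, otter, hare} — 9 species.
No choice of 2 transects does better; here adder, owl, vole are left uncovered.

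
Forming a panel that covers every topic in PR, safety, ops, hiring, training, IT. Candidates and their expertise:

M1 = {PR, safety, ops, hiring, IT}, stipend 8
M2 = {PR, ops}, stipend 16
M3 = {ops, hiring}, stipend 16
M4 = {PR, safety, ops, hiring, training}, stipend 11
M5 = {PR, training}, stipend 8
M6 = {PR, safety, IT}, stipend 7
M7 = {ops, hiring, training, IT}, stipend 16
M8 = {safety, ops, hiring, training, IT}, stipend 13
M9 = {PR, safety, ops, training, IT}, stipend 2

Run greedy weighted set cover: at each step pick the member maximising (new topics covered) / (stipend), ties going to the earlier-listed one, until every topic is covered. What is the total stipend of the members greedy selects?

10

Pick 1: M9 adds 5 new (PR, safety, ops, training, IT) at stipend 2 (ratio 5/2).
Pick 2: M1 adds 1 new (hiring) at stipend 8 (ratio 1/8).
Greedy total stipend: 2 + 8 = 10.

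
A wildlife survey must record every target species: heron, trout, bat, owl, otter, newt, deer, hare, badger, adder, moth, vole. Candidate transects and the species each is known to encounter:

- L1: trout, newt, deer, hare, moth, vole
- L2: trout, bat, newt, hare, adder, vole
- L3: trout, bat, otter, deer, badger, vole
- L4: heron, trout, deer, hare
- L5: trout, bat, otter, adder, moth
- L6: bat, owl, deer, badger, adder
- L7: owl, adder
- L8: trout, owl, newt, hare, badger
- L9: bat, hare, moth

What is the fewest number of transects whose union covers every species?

L1, L3, L4, L6 together cover {heron, trout, bat, owl, otter, newt, deer, hare, badger, adder, moth, vole} — every species.
No 3 of the 9 transects cover everything (all 84 triples fall short), so 4 is minimum.

4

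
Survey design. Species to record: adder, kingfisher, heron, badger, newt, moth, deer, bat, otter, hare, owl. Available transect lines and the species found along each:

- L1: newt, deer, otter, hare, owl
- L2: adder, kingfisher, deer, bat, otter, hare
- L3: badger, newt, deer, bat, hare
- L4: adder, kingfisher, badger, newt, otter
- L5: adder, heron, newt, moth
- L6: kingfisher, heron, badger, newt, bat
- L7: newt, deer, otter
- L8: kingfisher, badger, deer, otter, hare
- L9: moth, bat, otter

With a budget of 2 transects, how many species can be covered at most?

9

Choosing L1, L6 covers {kingfisher, heron, badger, newt, deer, bat, otter, hare, owl} — 9 species.
No choice of 2 transects does better; here adder, moth are left uncovered.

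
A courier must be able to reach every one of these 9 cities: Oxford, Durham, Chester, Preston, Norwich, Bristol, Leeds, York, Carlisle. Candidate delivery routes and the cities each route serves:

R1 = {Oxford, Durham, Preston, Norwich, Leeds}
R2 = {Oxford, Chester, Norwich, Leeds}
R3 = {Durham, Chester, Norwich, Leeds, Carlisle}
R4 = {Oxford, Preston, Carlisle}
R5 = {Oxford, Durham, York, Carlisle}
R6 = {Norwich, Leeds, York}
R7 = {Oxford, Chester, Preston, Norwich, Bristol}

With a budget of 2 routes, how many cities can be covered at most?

Choosing R3, R7 covers {Oxford, Durham, Chester, Preston, Norwich, Bristol, Leeds, Carlisle} — 8 cities.
No choice of 2 routes does better; here York is left uncovered.

8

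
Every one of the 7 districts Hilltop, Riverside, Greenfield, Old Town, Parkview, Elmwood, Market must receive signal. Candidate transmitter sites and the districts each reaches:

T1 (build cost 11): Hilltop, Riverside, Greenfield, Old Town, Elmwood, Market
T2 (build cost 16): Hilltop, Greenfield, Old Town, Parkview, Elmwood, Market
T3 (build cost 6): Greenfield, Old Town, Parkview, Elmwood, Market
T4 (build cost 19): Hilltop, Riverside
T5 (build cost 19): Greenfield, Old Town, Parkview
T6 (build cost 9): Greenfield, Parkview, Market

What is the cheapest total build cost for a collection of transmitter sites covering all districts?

17

T1, T3 cover every district at build cost 11 + 6 = 17.
Any cover uses at least 2 transmitter sites; among all covering selections none totals below 17.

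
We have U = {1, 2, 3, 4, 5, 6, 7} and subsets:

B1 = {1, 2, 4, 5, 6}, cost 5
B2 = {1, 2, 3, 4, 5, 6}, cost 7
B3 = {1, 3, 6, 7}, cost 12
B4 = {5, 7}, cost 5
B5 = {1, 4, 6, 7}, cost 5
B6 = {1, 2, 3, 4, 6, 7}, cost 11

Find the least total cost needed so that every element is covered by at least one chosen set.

12

B2, B4 cover every element at cost 7 + 5 = 12.
Any cover uses at least 2 sets; among all covering selections none totals below 12.
Greedy by coverage-per-cost would pick B1, B4, B2 for 17 — worse than the optimum 12.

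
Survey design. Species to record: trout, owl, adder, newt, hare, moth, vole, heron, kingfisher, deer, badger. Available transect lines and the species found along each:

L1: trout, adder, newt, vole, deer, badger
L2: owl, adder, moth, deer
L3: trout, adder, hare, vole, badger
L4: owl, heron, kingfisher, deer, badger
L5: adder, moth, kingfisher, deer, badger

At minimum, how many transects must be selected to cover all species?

L1, L2, L3, L4 together cover {trout, owl, adder, newt, hare, moth, vole, heron, kingfisher, deer, badger} — every species.
No 3 of the 5 transects cover everything (all 10 triples fall short), so 4 is minimum.

4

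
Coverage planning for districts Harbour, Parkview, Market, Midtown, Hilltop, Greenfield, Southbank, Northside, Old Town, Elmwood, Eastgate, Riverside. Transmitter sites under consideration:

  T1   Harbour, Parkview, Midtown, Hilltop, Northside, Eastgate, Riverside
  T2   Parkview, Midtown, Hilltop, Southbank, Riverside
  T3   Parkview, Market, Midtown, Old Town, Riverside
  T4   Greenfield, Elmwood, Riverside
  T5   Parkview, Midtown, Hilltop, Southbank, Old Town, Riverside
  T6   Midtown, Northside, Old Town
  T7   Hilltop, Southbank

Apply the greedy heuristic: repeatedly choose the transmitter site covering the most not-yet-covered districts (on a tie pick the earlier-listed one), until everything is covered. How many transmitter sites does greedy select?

Pick 1: T1 covers 7 new districts (Harbour, Parkview, Midtown, Hilltop, Northside, Eastgate, Riverside).
Pick 2: T3 covers 2 new districts (Market, Old Town).
Pick 3: T4 covers 2 new districts (Greenfield, Elmwood).
Pick 4: T2 covers 1 new districts (Southbank).
Greedy uses 4 transmitter sites.

4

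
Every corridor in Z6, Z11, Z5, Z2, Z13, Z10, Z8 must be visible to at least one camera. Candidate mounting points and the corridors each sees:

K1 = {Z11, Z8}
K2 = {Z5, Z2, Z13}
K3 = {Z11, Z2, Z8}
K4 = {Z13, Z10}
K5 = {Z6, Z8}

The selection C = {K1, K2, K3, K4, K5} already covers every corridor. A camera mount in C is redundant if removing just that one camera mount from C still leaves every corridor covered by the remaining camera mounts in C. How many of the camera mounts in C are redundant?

2

Drop K1: the rest still cover every corridor — redundant.
Drop K2: Z5 uncovered — not redundant.
Drop K3: the rest still cover every corridor — redundant.
Drop K4: Z10 uncovered — not redundant.
Drop K5: Z6 uncovered — not redundant.
2 redundant: K1, K3.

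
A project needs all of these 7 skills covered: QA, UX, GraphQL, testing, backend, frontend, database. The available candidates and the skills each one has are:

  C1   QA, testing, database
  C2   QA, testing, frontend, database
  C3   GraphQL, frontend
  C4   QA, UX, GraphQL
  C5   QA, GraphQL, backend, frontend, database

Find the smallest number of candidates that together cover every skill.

3

C1, C4, C5 together cover {QA, UX, GraphQL, testing, backend, frontend, database} — every skill.
No 2 of the 5 candidates cover everything (all 10 pairs fall short), so 3 is minimum.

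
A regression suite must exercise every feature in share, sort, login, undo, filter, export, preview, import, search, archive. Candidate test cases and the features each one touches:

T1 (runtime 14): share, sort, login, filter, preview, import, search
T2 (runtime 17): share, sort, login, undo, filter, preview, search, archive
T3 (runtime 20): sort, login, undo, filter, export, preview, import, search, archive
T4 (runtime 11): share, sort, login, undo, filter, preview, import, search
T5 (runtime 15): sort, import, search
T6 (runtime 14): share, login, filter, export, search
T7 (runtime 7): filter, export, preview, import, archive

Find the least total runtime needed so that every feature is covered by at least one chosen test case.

T4, T7 cover every feature at runtime 11 + 7 = 18.
Any cover uses at least 2 test cases; among all covering selections none totals below 18.

18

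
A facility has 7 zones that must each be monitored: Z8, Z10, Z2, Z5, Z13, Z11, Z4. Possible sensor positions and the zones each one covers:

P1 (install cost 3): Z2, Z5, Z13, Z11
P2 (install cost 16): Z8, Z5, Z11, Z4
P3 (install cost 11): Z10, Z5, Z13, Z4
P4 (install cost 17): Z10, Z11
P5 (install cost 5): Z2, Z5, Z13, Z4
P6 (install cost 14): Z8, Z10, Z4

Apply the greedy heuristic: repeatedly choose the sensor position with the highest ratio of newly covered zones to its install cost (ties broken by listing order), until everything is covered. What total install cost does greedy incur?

Pick 1: P1 adds 4 new (Z2, Z5, Z13, Z11) at install cost 3 (ratio 4/3).
Pick 2: P6 adds 3 new (Z8, Z10, Z4) at install cost 14 (ratio 3/14).
Greedy total install cost: 3 + 14 = 17.

17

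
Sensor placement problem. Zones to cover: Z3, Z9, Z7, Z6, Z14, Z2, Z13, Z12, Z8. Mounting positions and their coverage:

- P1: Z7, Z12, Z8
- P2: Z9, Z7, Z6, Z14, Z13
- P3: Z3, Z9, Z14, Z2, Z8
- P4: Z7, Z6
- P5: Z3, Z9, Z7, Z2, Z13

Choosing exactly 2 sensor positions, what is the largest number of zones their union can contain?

8

Choosing P2, P3 covers {Z3, Z9, Z7, Z6, Z14, Z2, Z13, Z8} — 8 zones.
No choice of 2 sensor positions does better; here Z12 is left uncovered.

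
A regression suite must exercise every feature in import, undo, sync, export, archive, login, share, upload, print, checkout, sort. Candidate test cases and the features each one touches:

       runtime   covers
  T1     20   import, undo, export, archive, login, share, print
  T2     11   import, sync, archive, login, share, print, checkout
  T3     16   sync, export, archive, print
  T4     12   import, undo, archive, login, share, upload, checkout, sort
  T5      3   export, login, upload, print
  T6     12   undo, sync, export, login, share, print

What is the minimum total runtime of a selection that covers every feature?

T4, T6 cover every feature at runtime 12 + 12 = 24.
Any cover uses at least 2 test cases; among all covering selections none totals below 24.
Greedy by coverage-per-runtime would pick T5, T4, T2 for 26 — worse than the optimum 24.

24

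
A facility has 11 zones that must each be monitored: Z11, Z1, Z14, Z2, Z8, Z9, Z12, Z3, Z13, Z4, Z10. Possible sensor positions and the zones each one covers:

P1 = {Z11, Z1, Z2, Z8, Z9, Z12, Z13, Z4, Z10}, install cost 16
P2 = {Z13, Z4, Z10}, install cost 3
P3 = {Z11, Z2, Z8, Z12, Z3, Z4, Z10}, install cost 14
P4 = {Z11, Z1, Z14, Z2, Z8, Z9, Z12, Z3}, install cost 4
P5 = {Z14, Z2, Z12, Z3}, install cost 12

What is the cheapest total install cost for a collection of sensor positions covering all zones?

7

P2, P4 cover every zone at install cost 3 + 4 = 7.
Any cover uses at least 2 sensor positions; among all covering selections none totals below 7.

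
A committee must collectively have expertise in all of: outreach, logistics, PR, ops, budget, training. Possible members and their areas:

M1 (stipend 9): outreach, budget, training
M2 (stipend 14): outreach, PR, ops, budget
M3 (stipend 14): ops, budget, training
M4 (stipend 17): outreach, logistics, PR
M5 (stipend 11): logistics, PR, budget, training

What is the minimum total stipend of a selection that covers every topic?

M2, M5 cover every topic at stipend 14 + 11 = 25.
Any cover uses at least 2 members; among all covering selections none totals below 25.

25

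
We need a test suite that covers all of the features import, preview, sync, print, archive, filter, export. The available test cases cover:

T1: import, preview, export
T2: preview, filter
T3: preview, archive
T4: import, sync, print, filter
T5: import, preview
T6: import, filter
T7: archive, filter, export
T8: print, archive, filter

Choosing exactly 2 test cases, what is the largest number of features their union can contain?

6

Choosing T1, T4 covers {import, preview, sync, print, filter, export} — 6 features.
No choice of 2 test cases does better; here archive is left uncovered.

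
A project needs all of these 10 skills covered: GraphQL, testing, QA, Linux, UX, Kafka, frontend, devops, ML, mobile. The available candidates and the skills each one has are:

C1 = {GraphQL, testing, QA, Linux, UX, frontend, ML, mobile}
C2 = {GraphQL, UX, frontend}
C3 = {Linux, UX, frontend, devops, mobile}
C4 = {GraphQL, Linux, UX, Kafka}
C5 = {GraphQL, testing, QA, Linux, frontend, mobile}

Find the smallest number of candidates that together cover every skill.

3

C1, C3, C4 together cover {GraphQL, testing, QA, Linux, UX, Kafka, frontend, devops, ML, mobile} — every skill.
No 2 of the 5 candidates cover everything (all 10 pairs fall short), so 3 is minimum.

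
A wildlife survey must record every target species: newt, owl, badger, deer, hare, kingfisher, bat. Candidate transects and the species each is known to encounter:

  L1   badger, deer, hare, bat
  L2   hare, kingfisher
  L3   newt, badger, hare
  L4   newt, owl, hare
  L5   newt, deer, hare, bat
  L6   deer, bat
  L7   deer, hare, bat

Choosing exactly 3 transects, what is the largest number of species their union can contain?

7

Choosing L1, L2, L4 covers {newt, owl, badger, deer, hare, kingfisher, bat} — 7 species.
That is all 7 species.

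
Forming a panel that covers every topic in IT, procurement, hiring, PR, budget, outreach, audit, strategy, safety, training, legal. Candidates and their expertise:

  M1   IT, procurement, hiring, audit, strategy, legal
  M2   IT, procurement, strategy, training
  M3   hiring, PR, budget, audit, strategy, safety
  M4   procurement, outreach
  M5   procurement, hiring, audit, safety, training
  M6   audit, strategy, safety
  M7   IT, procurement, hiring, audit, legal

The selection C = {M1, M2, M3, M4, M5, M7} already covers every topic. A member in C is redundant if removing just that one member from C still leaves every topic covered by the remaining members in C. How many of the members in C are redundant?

Drop M1: the rest still cover every topic — redundant.
Drop M2: the rest still cover every topic — redundant.
Drop M3: PR, budget uncovered — not redundant.
Drop M4: outreach uncovered — not redundant.
Drop M5: the rest still cover every topic — redundant.
Drop M7: the rest still cover every topic — redundant.
4 redundant: M1, M2, M5, M7.

4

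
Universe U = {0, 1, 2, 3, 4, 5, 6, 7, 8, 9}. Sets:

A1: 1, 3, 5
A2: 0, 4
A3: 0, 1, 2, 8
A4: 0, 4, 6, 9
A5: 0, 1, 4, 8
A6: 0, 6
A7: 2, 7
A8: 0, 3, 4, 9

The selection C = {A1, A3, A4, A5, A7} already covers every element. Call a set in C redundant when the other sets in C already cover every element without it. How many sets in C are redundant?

Drop A1: 3, 5 uncovered — not redundant.
Drop A3: the rest still cover every element — redundant.
Drop A4: 6, 9 uncovered — not redundant.
Drop A5: the rest still cover every element — redundant.
Drop A7: 7 uncovered — not redundant.
2 redundant: A3, A5.

2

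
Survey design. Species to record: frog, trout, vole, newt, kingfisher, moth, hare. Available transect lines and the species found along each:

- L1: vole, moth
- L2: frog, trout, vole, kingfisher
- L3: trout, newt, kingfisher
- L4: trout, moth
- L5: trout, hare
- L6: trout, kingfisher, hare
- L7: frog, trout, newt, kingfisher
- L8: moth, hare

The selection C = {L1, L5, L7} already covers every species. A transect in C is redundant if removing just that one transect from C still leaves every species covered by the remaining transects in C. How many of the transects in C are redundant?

Drop L1: vole, moth uncovered — not redundant.
Drop L5: hare uncovered — not redundant.
Drop L7: frog, newt, kingfisher uncovered — not redundant.
None of the transects in C is redundant.

0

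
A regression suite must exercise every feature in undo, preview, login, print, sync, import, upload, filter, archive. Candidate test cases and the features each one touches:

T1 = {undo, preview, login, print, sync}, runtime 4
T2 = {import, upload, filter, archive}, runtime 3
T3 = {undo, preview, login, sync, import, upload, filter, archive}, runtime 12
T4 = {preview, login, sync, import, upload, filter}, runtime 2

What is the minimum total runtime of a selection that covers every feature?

T1, T2 cover every feature at runtime 4 + 3 = 7.
Any cover uses at least 2 test cases; among all covering selections none totals below 7.

7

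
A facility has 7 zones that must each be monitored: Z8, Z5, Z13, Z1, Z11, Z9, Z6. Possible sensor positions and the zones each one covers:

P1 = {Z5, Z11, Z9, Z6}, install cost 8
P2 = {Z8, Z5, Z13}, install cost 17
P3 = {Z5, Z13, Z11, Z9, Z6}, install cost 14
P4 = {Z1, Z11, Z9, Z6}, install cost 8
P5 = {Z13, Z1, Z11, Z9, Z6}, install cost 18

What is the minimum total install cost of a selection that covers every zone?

P2, P4 cover every zone at install cost 17 + 8 = 25.
Any cover uses at least 2 sensor positions; among all covering selections none totals below 25.

25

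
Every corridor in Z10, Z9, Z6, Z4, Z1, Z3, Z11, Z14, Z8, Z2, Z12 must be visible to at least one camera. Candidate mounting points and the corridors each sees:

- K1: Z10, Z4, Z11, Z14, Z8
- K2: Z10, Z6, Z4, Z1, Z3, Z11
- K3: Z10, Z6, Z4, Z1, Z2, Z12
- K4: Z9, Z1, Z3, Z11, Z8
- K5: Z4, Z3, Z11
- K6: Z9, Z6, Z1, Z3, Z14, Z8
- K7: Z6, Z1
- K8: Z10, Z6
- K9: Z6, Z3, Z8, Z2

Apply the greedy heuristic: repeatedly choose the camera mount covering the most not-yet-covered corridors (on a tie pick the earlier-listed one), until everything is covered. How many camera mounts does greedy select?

3

Pick 1: K2 covers 6 new corridors (Z10, Z6, Z4, Z1, Z3, Z11).
Pick 2: K6 covers 3 new corridors (Z9, Z14, Z8).
Pick 3: K3 covers 2 new corridors (Z2, Z12).
Greedy uses 3 camera mounts.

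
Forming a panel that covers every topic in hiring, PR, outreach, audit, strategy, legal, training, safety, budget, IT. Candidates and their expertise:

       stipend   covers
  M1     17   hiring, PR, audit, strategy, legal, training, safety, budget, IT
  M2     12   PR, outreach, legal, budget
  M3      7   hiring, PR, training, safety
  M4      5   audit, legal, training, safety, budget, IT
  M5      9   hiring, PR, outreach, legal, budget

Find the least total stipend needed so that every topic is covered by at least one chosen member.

M1, M5 cover every topic at stipend 17 + 9 = 26.
Any cover uses at least 2 members; among all covering selections none totals below 26.
Greedy by coverage-per-stipend would pick M4, M5, M1 for 31 — worse than the optimum 26.

26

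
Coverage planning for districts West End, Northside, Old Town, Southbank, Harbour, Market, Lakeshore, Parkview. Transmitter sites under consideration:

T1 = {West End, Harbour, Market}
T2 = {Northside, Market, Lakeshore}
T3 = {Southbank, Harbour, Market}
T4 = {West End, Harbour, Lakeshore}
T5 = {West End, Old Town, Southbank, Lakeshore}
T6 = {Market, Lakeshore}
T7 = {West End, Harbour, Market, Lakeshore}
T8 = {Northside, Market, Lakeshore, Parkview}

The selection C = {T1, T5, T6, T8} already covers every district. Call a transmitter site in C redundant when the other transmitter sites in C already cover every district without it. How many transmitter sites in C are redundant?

Drop T1: Harbour uncovered — not redundant.
Drop T5: Old Town, Southbank uncovered — not redundant.
Drop T6: the rest still cover every district — redundant.
Drop T8: Northside, Parkview uncovered — not redundant.
1 redundant: T6.

1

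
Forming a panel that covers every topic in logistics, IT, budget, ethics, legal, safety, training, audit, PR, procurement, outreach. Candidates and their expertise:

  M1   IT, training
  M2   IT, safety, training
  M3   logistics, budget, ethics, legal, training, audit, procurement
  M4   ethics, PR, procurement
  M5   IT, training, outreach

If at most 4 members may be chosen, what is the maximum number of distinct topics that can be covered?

11

Choosing M2, M3, M4, M5 covers {logistics, IT, budget, ethics, legal, safety, training, audit, PR, procurement, outreach} — 11 topics.
That is all 11 topics.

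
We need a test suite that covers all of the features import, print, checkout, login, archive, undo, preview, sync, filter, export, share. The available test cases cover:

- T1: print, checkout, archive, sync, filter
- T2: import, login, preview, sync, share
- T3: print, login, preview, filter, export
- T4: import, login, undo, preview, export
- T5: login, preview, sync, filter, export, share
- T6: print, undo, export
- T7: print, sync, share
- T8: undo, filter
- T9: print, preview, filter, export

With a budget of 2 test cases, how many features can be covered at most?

10

Choosing T1, T4 covers {import, print, checkout, login, archive, undo, preview, sync, filter, export} — 10 features.
No choice of 2 test cases does better; here share is left uncovered.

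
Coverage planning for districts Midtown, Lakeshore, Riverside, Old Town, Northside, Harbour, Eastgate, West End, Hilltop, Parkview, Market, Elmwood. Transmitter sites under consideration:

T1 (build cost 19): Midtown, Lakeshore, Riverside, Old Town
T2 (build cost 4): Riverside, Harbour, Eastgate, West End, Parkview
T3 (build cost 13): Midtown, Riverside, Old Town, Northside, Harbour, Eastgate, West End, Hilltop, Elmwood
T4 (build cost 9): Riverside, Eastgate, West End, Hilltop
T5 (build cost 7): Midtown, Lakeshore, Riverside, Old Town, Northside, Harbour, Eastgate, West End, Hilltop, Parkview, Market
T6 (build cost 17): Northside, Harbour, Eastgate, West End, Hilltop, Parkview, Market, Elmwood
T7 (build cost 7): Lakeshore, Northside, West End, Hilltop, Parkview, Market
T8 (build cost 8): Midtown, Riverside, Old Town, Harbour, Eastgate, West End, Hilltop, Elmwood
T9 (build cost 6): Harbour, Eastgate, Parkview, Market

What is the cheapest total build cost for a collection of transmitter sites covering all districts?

T5, T8 cover every district at build cost 7 + 8 = 15.
Any cover uses at least 2 transmitter sites; among all covering selections none totals below 15.

15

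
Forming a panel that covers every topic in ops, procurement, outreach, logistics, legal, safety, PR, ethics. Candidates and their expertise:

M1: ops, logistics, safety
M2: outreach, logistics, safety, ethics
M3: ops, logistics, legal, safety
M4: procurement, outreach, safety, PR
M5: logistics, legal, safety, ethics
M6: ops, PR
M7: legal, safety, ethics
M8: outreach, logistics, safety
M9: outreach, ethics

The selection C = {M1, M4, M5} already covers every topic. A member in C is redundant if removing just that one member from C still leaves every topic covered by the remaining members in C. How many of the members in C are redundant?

Drop M1: ops uncovered — not redundant.
Drop M4: procurement, outreach, PR uncovered — not redundant.
Drop M5: legal, ethics uncovered — not redundant.
None of the members in C is redundant.

0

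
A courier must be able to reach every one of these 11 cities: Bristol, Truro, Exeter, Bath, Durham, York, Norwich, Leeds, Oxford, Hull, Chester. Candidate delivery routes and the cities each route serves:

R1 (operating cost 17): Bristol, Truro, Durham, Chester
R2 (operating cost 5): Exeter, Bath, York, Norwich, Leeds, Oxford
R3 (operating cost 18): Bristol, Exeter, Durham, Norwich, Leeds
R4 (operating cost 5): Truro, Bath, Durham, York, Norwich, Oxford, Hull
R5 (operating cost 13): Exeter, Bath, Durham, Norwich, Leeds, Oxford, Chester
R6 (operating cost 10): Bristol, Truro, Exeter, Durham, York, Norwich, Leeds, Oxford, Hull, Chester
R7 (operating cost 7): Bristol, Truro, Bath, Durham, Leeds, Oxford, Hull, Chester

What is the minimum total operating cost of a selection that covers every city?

12

R2, R7 cover every city at operating cost 5 + 7 = 12.
Any cover uses at least 2 routes; among all covering selections none totals below 12.
Greedy by coverage-per-operating cost would pick R4, R7, R2 for 17 — worse than the optimum 12.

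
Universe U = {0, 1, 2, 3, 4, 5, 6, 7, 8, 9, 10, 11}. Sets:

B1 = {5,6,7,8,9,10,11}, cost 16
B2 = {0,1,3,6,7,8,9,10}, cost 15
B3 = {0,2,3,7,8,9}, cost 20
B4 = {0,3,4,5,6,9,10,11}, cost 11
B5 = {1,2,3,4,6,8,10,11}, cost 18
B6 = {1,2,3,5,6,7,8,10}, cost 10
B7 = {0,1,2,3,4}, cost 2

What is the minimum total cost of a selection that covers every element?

B1, B7 cover every element at cost 16 + 2 = 18.
Any cover uses at least 2 sets; among all covering selections none totals below 18.

18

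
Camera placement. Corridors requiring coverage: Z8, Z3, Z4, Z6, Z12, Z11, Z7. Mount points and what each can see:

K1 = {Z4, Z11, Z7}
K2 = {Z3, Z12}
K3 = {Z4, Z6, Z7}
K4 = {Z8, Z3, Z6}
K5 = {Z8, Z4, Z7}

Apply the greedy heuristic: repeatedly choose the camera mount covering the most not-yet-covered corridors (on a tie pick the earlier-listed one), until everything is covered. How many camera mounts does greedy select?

3

Pick 1: K1 covers 3 new corridors (Z4, Z11, Z7).
Pick 2: K4 covers 3 new corridors (Z8, Z3, Z6).
Pick 3: K2 covers 1 new corridors (Z12).
Greedy uses 3 camera mounts.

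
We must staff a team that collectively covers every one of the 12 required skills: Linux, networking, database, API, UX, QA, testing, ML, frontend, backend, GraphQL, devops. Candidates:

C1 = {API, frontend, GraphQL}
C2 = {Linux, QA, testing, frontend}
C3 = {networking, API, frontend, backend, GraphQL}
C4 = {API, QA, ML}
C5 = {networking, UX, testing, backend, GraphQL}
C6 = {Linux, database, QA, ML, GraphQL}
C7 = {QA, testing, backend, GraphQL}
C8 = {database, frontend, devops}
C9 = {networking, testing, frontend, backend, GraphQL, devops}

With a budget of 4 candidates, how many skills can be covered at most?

12

Choosing C1, C5, C6, C8 covers {Linux, networking, database, API, UX, QA, testing, ML, frontend, backend, GraphQL, devops} — 12 skills.
That is all 12 skills.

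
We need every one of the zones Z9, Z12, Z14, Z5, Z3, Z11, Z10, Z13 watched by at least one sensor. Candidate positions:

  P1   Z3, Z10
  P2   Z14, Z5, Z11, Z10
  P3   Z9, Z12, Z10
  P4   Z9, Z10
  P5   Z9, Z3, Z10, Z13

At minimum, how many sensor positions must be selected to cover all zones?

3

P2, P3, P5 together cover {Z9, Z12, Z14, Z5, Z3, Z11, Z10, Z13} — every zone.
No 2 of the 5 sensor positions cover everything (all 10 pairs fall short), so 3 is minimum.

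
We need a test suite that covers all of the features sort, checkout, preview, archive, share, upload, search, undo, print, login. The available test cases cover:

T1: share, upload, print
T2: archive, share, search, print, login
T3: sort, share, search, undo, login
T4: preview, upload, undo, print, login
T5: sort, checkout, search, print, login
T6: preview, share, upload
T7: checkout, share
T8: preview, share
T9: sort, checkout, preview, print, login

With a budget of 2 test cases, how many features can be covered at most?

8

Choosing T2, T4 covers {preview, archive, share, upload, search, undo, print, login} — 8 features.
No choice of 2 test cases does better; here sort, checkout are left uncovered.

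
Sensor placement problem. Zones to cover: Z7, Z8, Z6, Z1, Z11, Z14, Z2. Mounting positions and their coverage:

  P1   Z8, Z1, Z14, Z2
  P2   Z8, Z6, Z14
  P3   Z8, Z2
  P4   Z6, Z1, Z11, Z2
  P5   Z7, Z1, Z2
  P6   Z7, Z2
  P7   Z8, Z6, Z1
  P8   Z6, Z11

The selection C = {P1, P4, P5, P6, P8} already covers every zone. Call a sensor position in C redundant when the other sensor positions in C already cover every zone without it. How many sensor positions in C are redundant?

4

Drop P1: Z8, Z14 uncovered — not redundant.
Drop P4: the rest still cover every zone — redundant.
Drop P5: the rest still cover every zone — redundant.
Drop P6: the rest still cover every zone — redundant.
Drop P8: the rest still cover every zone — redundant.
4 redundant: P4, P5, P6, P8.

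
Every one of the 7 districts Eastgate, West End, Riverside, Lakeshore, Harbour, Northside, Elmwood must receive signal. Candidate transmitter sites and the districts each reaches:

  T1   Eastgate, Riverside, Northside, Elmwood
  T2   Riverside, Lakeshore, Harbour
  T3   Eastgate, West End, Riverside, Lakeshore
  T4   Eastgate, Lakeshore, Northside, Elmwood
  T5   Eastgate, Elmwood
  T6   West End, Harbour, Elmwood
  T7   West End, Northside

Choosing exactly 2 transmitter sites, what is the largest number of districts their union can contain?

Choosing T1, T2 covers {Eastgate, Riverside, Lakeshore, Harbour, Northside, Elmwood} — 6 districts.
No choice of 2 transmitter sites does better; here West End is left uncovered.

6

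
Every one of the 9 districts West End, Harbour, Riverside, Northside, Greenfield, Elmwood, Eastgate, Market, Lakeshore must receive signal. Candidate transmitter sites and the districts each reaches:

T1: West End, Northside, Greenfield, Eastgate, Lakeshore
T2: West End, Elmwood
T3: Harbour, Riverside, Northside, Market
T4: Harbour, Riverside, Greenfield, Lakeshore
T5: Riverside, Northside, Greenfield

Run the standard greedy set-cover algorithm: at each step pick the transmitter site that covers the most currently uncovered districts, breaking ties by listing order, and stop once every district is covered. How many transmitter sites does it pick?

3

Pick 1: T1 covers 5 new districts (West End, Northside, Greenfield, Eastgate, Lakeshore).
Pick 2: T3 covers 3 new districts (Harbour, Riverside, Market).
Pick 3: T2 covers 1 new districts (Elmwood).
Greedy uses 3 transmitter sites.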